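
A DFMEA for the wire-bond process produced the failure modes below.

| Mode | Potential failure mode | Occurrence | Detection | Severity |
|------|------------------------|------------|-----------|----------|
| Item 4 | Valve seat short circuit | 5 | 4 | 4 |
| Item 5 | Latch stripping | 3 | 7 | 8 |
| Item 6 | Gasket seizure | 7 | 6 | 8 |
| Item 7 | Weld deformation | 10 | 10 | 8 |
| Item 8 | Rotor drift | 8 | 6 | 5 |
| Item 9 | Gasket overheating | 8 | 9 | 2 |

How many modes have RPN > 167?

RPN = Severity × Occurrence × Detection:
  Item 4: 4 × 5 × 4 = 80
  Item 5: 8 × 3 × 7 = 168
  Item 6: 8 × 7 × 6 = 336
  Item 7: 8 × 10 × 10 = 800
  Item 8: 5 × 8 × 6 = 240
  Item 9: 2 × 8 × 9 = 144
Modes with RPN > 167: Item 5 (168), Item 6 (336), Item 7 (800), Item 8 (240) → 4.

4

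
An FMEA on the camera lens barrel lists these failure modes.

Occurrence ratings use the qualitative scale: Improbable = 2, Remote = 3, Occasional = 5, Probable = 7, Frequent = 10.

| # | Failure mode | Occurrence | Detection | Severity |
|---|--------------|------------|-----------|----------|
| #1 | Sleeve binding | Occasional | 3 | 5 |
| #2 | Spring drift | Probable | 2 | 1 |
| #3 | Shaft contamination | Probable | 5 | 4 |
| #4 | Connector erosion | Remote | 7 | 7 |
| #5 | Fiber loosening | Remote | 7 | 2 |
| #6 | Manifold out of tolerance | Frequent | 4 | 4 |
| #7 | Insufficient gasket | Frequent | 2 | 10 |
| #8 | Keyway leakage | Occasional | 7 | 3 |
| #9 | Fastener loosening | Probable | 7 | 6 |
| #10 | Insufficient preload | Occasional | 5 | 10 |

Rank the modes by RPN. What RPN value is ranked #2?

RPN = Severity × Occurrence × Detection:
  #1: 5 × 5 × 3 = 75
  #2: 1 × 7 × 2 = 14
  #3: 4 × 7 × 5 = 140
  #4: 7 × 3 × 7 = 147
  #5: 2 × 3 × 7 = 42
  #6: 4 × 10 × 4 = 160
  #7: 10 × 10 × 2 = 200
  #8: 3 × 5 × 7 = 105
  #9: 6 × 7 × 7 = 294
  #10: 10 × 5 × 5 = 250
Sorted descending: 294, 250, 200, 160, 147, 140, 105, 75, 42, 14.
The second-highest RPN is 250 (#10).

250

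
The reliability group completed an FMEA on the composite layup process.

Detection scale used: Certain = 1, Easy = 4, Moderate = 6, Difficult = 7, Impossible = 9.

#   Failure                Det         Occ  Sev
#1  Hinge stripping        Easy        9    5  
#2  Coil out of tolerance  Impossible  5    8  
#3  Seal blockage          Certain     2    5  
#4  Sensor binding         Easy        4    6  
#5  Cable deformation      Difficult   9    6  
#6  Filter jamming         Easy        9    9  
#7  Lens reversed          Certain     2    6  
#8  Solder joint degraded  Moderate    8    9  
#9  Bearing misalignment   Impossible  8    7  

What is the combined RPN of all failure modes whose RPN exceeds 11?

RPN = Severity × Occurrence × Detection:
  #1: 5 × 9 × 4 = 180
  #2: 8 × 5 × 9 = 360
  #3: 5 × 2 × 1 = 10
  #4: 6 × 4 × 4 = 96
  #5: 6 × 9 × 7 = 378
  #6: 9 × 9 × 4 = 324
  #7: 6 × 2 × 1 = 12
  #8: 9 × 8 × 6 = 432
  #9: 7 × 8 × 9 = 504
RPN > 11: #1 (180), #2 (360), #4 (96), #5 (378), #6 (324), #7 (12), #8 (432), #9 (504).
Sum: 180 + 360 + 96 + 378 + 324 + 12 + 432 + 504 = 2286.

2286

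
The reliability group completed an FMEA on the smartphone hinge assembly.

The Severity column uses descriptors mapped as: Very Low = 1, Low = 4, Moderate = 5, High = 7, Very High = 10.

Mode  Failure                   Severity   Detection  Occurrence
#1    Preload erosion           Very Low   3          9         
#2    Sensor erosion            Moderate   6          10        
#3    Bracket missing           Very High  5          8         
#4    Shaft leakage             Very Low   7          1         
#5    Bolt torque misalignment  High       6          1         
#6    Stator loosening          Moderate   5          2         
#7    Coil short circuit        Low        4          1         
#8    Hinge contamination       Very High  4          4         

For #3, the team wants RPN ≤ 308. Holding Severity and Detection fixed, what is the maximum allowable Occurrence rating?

#3: S=10, O=8, D=5 → current RPN = 400.
Fixed product = 50. Need 50 × O ≤ 308, so O ≤ 308/50 = 6.16.
Maximum integer Occurrence rating = 6 (gives RPN 300; O=7 would give 350 > 308).

6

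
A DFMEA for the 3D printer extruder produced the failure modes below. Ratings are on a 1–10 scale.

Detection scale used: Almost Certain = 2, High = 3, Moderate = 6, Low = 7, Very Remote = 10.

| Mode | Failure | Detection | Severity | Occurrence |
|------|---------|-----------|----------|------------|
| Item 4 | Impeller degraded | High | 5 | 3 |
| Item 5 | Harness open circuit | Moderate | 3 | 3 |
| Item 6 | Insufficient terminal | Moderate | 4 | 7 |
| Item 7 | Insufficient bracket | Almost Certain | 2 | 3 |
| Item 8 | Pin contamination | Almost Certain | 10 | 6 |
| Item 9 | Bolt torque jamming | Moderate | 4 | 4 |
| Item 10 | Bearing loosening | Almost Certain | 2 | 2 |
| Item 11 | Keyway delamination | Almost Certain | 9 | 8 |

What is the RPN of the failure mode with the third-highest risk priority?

120

RPN = Severity × Occurrence × Detection:
  Item 4: 5 × 3 × 3 = 45
  Item 5: 3 × 3 × 6 = 54
  Item 6: 4 × 7 × 6 = 168
  Item 7: 2 × 3 × 2 = 12
  Item 8: 10 × 6 × 2 = 120
  Item 9: 4 × 4 × 6 = 96
  Item 10: 2 × 2 × 2 = 8
  Item 11: 9 × 8 × 2 = 144
Sorted descending: 168, 144, 120, 96, 54, 45, 12, 8.
The third-highest RPN is 120 (Item 8).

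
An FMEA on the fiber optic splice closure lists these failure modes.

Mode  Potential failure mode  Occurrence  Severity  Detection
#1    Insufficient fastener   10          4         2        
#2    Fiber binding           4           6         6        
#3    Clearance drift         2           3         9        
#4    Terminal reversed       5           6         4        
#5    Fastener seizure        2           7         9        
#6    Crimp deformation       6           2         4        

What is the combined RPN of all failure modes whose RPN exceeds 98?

390

RPN = Severity × Occurrence × Detection:
  #1: 4 × 10 × 2 = 80
  #2: 6 × 4 × 6 = 144
  #3: 3 × 2 × 9 = 54
  #4: 6 × 5 × 4 = 120
  #5: 7 × 2 × 9 = 126
  #6: 2 × 6 × 4 = 48
RPN > 98: #2 (144), #4 (120), #5 (126).
Sum: 144 + 120 + 126 = 390.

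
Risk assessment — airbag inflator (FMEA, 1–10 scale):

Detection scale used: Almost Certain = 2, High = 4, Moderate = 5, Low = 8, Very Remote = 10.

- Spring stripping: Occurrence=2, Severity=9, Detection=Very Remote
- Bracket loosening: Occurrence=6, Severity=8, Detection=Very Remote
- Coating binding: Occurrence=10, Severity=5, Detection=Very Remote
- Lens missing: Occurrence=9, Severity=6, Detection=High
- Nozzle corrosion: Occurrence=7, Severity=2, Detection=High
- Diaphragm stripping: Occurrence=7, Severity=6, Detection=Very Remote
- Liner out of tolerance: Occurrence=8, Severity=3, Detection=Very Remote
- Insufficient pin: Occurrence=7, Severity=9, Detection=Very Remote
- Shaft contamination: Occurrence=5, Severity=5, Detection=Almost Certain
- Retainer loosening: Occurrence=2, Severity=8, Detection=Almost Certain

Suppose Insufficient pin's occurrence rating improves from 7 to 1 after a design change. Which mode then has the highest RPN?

Coating binding

RPN = Severity × Occurrence × Detection:
  Spring stripping: 9 × 2 × 10 = 180
  Bracket loosening: 8 × 6 × 10 = 480
  Coating binding: 5 × 10 × 10 = 500
  Lens missing: 6 × 9 × 4 = 216
  Nozzle corrosion: 2 × 7 × 4 = 56
  Diaphragm stripping: 6 × 7 × 10 = 420
  Liner out of tolerance: 3 × 8 × 10 = 240
  Insufficient pin: 9 × 7 × 10 = 630
  Shaft contamination: 5 × 5 × 2 = 50
  Retainer loosening: 8 × 2 × 2 = 32
After action: Insufficient pin → 9 × 1 × 10 = 90.
Revised RPNs: Coating binding=500, Bracket loosening=480, Diaphragm stripping=420, Liner out of tolerance=240, Lens missing=216, Spring stripping=180, Insufficient pin=90, Nozzle corrosion=56, Shaft contamination=50, Retainer loosening=32.
Highest is now Coating binding (500).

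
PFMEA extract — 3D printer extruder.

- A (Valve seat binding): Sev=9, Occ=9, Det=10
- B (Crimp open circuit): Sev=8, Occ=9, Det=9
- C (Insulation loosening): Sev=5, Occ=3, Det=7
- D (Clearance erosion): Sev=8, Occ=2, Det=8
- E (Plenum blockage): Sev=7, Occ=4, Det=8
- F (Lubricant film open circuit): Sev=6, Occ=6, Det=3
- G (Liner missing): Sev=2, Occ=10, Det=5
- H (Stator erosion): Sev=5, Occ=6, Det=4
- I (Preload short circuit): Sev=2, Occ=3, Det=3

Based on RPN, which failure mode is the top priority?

RPN = Severity × Occurrence × Detection:
  A: 9 × 9 × 10 = 810
  B: 8 × 9 × 9 = 648
  C: 5 × 3 × 7 = 105
  D: 8 × 2 × 8 = 128
  E: 7 × 4 × 8 = 224
  F: 6 × 6 × 3 = 108
  G: 2 × 10 × 5 = 100
  H: 5 × 6 × 4 = 120
  I: 2 × 3 × 3 = 18
Highest RPN is 810 → A.

A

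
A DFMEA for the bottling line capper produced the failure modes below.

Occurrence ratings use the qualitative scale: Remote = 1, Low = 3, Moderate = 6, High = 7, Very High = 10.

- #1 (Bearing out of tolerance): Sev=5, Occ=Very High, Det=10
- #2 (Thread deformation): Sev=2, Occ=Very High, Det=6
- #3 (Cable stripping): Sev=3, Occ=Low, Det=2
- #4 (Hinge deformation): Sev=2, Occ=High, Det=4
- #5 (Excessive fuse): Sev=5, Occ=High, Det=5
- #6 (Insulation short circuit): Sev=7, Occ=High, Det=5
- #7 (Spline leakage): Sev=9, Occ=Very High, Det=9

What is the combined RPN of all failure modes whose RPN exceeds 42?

RPN = Severity × Occurrence × Detection:
  #1: 5 × 10 × 10 = 500
  #2: 2 × 10 × 6 = 120
  #3: 3 × 3 × 2 = 18
  #4: 2 × 7 × 4 = 56
  #5: 5 × 7 × 5 = 175
  #6: 7 × 7 × 5 = 245
  #7: 9 × 10 × 9 = 810
RPN > 42: #1 (500), #2 (120), #4 (56), #5 (175), #6 (245), #7 (810).
Sum: 500 + 120 + 56 + 175 + 245 + 810 = 1906.

1906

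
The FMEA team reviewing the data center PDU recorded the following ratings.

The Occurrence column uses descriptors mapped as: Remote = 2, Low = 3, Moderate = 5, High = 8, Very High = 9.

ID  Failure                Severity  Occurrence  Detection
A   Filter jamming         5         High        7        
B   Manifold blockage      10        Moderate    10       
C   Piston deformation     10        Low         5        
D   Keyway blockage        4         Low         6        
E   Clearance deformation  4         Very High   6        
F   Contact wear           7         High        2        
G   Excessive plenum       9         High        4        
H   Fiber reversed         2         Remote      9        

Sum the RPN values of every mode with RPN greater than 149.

1434

RPN = Severity × Occurrence × Detection:
  A: 5 × 8 × 7 = 280
  B: 10 × 5 × 10 = 500
  C: 10 × 3 × 5 = 150
  D: 4 × 3 × 6 = 72
  E: 4 × 9 × 6 = 216
  F: 7 × 8 × 2 = 112
  G: 9 × 8 × 4 = 288
  H: 2 × 2 × 9 = 36
RPN > 149: A (280), B (500), C (150), E (216), G (288).
Sum: 280 + 500 + 150 + 216 + 288 = 1434.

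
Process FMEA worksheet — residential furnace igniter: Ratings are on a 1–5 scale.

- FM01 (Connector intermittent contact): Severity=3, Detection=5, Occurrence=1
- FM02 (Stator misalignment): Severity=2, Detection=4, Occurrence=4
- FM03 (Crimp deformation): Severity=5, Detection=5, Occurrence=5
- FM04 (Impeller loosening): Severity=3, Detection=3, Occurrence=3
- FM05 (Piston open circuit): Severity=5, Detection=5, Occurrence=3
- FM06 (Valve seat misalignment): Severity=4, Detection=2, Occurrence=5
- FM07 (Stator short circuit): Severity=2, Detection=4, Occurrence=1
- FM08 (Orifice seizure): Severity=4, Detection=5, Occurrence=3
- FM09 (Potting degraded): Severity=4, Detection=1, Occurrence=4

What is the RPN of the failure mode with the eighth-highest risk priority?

RPN = Severity × Occurrence × Detection:
  FM01: 3 × 1 × 5 = 15
  FM02: 2 × 4 × 4 = 32
  FM03: 5 × 5 × 5 = 125
  FM04: 3 × 3 × 3 = 27
  FM05: 5 × 3 × 5 = 75
  FM06: 4 × 5 × 2 = 40
  FM07: 2 × 1 × 4 = 8
  FM08: 4 × 3 × 5 = 60
  FM09: 4 × 4 × 1 = 16
Sorted descending: 125, 75, 60, 40, 32, 27, 16, 15, 8.
The eighth-highest RPN is 15 (FM01).

15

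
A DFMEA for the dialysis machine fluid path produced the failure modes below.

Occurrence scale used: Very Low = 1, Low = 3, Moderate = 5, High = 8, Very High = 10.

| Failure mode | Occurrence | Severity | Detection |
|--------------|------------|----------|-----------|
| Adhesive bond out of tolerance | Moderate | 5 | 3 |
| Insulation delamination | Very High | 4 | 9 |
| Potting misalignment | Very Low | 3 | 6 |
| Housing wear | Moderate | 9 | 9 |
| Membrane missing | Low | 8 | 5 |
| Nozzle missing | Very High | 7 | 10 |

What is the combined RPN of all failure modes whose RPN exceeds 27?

1660

RPN = Severity × Occurrence × Detection:
  Adhesive bond out of tolerance: 5 × 5 × 3 = 75
  Insulation delamination: 4 × 10 × 9 = 360
  Potting misalignment: 3 × 1 × 6 = 18
  Housing wear: 9 × 5 × 9 = 405
  Membrane missing: 8 × 3 × 5 = 120
  Nozzle missing: 7 × 10 × 10 = 700
RPN > 27: Adhesive bond out of tolerance (75), Insulation delamination (360), Housing wear (405), Membrane missing (120), Nozzle missing (700).
Sum: 75 + 360 + 405 + 120 + 700 = 1660.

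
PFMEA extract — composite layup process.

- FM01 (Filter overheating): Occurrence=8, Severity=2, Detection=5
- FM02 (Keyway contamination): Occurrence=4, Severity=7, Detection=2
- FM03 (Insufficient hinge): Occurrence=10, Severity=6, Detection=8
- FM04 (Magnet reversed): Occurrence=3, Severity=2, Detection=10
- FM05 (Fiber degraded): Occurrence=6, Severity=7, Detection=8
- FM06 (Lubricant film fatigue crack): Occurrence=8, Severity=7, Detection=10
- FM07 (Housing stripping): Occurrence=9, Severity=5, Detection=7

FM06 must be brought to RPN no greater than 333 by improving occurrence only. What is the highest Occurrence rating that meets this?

FM06: S=7, O=8, D=10 → current RPN = 560.
Fixed product = 70. Need 70 × O ≤ 333, so O ≤ 333/70 = 4.76.
Maximum integer Occurrence rating = 4 (gives RPN 280; O=5 would give 350 > 333).

4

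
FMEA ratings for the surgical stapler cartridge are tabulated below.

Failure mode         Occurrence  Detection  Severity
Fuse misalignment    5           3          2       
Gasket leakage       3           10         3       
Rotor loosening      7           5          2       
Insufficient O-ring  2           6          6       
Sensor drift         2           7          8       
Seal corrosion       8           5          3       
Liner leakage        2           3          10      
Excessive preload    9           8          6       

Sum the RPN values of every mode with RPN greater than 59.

956

RPN = Severity × Occurrence × Detection:
  Fuse misalignment: 2 × 5 × 3 = 30
  Gasket leakage: 3 × 3 × 10 = 90
  Rotor loosening: 2 × 7 × 5 = 70
  Insufficient O-ring: 6 × 2 × 6 = 72
  Sensor drift: 8 × 2 × 7 = 112
  Seal corrosion: 3 × 8 × 5 = 120
  Liner leakage: 10 × 2 × 3 = 60
  Excessive preload: 6 × 9 × 8 = 432
RPN > 59: Gasket leakage (90), Rotor loosening (70), Insufficient O-ring (72), Sensor drift (112), Seal corrosion (120), Liner leakage (60), Excessive preload (432).
Sum: 90 + 70 + 72 + 112 + 120 + 60 + 432 = 956.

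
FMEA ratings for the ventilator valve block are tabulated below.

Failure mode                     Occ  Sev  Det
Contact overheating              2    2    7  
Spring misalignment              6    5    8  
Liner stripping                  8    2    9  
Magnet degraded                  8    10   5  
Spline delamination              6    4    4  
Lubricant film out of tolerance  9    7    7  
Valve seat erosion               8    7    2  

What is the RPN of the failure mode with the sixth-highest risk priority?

96

RPN = Severity × Occurrence × Detection:
  Contact overheating: 2 × 2 × 7 = 28
  Spring misalignment: 5 × 6 × 8 = 240
  Liner stripping: 2 × 8 × 9 = 144
  Magnet degraded: 10 × 8 × 5 = 400
  Spline delamination: 4 × 6 × 4 = 96
  Lubricant film out of tolerance: 7 × 9 × 7 = 441
  Valve seat erosion: 7 × 8 × 2 = 112
Sorted descending: 441, 400, 240, 144, 112, 96, 28.
The sixth-highest RPN is 96 (Spline delamination).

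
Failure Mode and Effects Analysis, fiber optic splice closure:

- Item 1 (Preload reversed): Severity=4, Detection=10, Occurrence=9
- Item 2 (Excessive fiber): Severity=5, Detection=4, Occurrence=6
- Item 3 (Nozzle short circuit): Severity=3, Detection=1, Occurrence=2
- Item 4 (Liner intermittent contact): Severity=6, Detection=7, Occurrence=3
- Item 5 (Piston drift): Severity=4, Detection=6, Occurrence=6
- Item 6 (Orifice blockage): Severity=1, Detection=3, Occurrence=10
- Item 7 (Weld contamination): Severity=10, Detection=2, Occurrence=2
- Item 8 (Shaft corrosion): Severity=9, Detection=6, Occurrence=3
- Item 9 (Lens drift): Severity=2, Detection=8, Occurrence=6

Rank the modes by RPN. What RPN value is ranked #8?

30

RPN = Severity × Occurrence × Detection:
  Item 1: 4 × 9 × 10 = 360
  Item 2: 5 × 6 × 4 = 120
  Item 3: 3 × 2 × 1 = 6
  Item 4: 6 × 3 × 7 = 126
  Item 5: 4 × 6 × 6 = 144
  Item 6: 1 × 10 × 3 = 30
  Item 7: 10 × 2 × 2 = 40
  Item 8: 9 × 3 × 6 = 162
  Item 9: 2 × 6 × 8 = 96
Sorted descending: 360, 162, 144, 126, 120, 96, 40, 30, 6.
The eighth-highest RPN is 30 (Item 6).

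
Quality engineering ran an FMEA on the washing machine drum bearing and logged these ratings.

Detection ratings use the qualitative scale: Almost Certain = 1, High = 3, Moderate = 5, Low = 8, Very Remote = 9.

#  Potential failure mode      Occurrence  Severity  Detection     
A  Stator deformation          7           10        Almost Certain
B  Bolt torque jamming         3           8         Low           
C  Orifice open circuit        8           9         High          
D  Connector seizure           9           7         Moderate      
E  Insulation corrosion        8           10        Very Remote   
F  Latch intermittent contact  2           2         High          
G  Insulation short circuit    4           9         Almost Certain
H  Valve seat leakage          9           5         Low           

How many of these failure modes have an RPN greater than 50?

6

RPN = Severity × Occurrence × Detection:
  A: 10 × 7 × 1 = 70
  B: 8 × 3 × 8 = 192
  C: 9 × 8 × 3 = 216
  D: 7 × 9 × 5 = 315
  E: 10 × 8 × 9 = 720
  F: 2 × 2 × 3 = 12
  G: 9 × 4 × 1 = 36
  H: 5 × 9 × 8 = 360
Modes with RPN > 50: A (70), B (192), C (216), D (315), E (720), H (360) → 6.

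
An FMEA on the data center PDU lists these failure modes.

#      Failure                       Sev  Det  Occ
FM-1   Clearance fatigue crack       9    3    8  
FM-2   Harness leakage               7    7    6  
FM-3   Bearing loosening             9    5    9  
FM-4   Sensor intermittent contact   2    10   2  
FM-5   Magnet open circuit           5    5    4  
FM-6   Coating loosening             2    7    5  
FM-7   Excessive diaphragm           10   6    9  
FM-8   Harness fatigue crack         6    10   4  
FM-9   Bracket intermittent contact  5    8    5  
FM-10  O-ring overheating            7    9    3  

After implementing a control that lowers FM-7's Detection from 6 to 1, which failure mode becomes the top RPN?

RPN = Severity × Occurrence × Detection:
  FM-1: 9 × 8 × 3 = 216
  FM-2: 7 × 6 × 7 = 294
  FM-3: 9 × 9 × 5 = 405
  FM-4: 2 × 2 × 10 = 40
  FM-5: 5 × 4 × 5 = 100
  FM-6: 2 × 5 × 7 = 70
  FM-7: 10 × 9 × 6 = 540
  FM-8: 6 × 4 × 10 = 240
  FM-9: 5 × 5 × 8 = 200
  FM-10: 7 × 3 × 9 = 189
After action: FM-7 → 10 × 9 × 1 = 90.
Revised RPNs: FM-3=405, FM-2=294, FM-8=240, FM-1=216, FM-9=200, FM-10=189, FM-5=100, FM-7=90, FM-6=70, FM-4=40.
Highest is now FM-3 (405).

FM-3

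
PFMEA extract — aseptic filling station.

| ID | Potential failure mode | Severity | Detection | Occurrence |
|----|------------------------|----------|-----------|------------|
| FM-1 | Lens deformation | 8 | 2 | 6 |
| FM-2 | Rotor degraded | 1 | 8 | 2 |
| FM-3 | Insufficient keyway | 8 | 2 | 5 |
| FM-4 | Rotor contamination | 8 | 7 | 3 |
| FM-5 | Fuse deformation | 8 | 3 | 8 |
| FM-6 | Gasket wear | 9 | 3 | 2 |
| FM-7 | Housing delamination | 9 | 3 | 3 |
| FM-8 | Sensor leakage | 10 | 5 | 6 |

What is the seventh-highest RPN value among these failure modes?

RPN = Severity × Occurrence × Detection:
  FM-1: 8 × 6 × 2 = 96
  FM-2: 1 × 2 × 8 = 16
  FM-3: 8 × 5 × 2 = 80
  FM-4: 8 × 3 × 7 = 168
  FM-5: 8 × 8 × 3 = 192
  FM-6: 9 × 2 × 3 = 54
  FM-7: 9 × 3 × 3 = 81
  FM-8: 10 × 6 × 5 = 300
Sorted descending: 300, 192, 168, 96, 81, 80, 54, 16.
The seventh-highest RPN is 54 (FM-6).

54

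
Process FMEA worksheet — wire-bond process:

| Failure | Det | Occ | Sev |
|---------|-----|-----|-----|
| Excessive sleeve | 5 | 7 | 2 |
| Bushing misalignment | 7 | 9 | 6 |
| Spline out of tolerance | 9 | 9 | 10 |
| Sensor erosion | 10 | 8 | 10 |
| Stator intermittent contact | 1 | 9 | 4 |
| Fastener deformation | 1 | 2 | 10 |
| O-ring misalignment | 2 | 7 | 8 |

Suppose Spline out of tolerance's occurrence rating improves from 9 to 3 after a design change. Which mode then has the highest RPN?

Sensor erosion

RPN = Severity × Occurrence × Detection:
  Excessive sleeve: 2 × 7 × 5 = 70
  Bushing misalignment: 6 × 9 × 7 = 378
  Spline out of tolerance: 10 × 9 × 9 = 810
  Sensor erosion: 10 × 8 × 10 = 800
  Stator intermittent contact: 4 × 9 × 1 = 36
  Fastener deformation: 10 × 2 × 1 = 20
  O-ring misalignment: 8 × 7 × 2 = 112
After action: Spline out of tolerance → 10 × 3 × 9 = 270.
Revised RPNs: Sensor erosion=800, Bushing misalignment=378, Spline out of tolerance=270, O-ring misalignment=112, Excessive sleeve=70, Stator intermittent contact=36, Fastener deformation=20.
Highest is now Sensor erosion (800).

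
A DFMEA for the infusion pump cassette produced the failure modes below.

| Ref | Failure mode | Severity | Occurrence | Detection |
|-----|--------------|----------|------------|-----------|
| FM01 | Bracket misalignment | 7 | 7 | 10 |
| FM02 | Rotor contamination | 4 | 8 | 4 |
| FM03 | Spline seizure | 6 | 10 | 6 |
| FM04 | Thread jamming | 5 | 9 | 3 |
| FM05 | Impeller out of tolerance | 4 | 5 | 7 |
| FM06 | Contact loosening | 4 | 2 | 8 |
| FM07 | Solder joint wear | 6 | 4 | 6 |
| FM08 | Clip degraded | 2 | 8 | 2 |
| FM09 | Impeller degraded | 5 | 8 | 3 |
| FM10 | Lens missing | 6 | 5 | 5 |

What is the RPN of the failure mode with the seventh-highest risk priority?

128

RPN = Severity × Occurrence × Detection:
  FM01: 7 × 7 × 10 = 490
  FM02: 4 × 8 × 4 = 128
  FM03: 6 × 10 × 6 = 360
  FM04: 5 × 9 × 3 = 135
  FM05: 4 × 5 × 7 = 140
  FM06: 4 × 2 × 8 = 64
  FM07: 6 × 4 × 6 = 144
  FM08: 2 × 8 × 2 = 32
  FM09: 5 × 8 × 3 = 120
  FM10: 6 × 5 × 5 = 150
Sorted descending: 490, 360, 150, 144, 140, 135, 128, 120, 64, 32.
The seventh-highest RPN is 128 (FM02).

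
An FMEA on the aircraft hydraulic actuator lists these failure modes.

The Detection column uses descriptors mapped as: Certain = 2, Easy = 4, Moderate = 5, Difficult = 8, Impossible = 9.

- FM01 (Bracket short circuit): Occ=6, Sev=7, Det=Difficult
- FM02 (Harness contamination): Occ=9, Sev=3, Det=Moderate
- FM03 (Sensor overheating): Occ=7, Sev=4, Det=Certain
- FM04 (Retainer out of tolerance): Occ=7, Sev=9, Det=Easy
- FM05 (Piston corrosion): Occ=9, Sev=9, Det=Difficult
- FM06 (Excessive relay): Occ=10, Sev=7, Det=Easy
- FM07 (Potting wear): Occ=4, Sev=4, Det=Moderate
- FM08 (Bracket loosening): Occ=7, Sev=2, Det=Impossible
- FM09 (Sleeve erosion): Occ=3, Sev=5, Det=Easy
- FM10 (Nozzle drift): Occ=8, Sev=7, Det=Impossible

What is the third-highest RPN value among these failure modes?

336

RPN = Severity × Occurrence × Detection:
  FM01: 7 × 6 × 8 = 336
  FM02: 3 × 9 × 5 = 135
  FM03: 4 × 7 × 2 = 56
  FM04: 9 × 7 × 4 = 252
  FM05: 9 × 9 × 8 = 648
  FM06: 7 × 10 × 4 = 280
  FM07: 4 × 4 × 5 = 80
  FM08: 2 × 7 × 9 = 126
  FM09: 5 × 3 × 4 = 60
  FM10: 7 × 8 × 9 = 504
Sorted descending: 648, 504, 336, 280, 252, 135, 126, 80, 60, 56.
The third-highest RPN is 336 (FM01).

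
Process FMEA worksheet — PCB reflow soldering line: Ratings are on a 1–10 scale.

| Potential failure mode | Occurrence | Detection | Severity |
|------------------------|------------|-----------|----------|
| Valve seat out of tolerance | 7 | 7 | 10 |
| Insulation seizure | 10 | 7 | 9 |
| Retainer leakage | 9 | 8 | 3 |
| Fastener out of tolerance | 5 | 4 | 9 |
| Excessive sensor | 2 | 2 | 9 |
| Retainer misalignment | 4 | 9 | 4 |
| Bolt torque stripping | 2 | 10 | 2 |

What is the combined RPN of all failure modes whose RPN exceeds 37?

1700

RPN = Severity × Occurrence × Detection:
  Valve seat out of tolerance: 10 × 7 × 7 = 490
  Insulation seizure: 9 × 10 × 7 = 630
  Retainer leakage: 3 × 9 × 8 = 216
  Fastener out of tolerance: 9 × 5 × 4 = 180
  Excessive sensor: 9 × 2 × 2 = 36
  Retainer misalignment: 4 × 4 × 9 = 144
  Bolt torque stripping: 2 × 2 × 10 = 40
RPN > 37: Valve seat out of tolerance (490), Insulation seizure (630), Retainer leakage (216), Fastener out of tolerance (180), Retainer misalignment (144), Bolt torque stripping (40).
Sum: 490 + 630 + 216 + 180 + 144 + 40 = 1700.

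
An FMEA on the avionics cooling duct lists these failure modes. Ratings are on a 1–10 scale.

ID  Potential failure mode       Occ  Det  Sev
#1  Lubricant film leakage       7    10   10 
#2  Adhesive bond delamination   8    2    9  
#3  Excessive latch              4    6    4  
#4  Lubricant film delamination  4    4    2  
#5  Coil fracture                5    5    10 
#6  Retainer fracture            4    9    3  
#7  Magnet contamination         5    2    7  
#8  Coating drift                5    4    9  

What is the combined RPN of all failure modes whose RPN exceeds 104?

1382

RPN = Severity × Occurrence × Detection:
  #1: 10 × 7 × 10 = 700
  #2: 9 × 8 × 2 = 144
  #3: 4 × 4 × 6 = 96
  #4: 2 × 4 × 4 = 32
  #5: 10 × 5 × 5 = 250
  #6: 3 × 4 × 9 = 108
  #7: 7 × 5 × 2 = 70
  #8: 9 × 5 × 4 = 180
RPN > 104: #1 (700), #2 (144), #5 (250), #6 (108), #8 (180).
Sum: 700 + 144 + 250 + 108 + 180 = 1382.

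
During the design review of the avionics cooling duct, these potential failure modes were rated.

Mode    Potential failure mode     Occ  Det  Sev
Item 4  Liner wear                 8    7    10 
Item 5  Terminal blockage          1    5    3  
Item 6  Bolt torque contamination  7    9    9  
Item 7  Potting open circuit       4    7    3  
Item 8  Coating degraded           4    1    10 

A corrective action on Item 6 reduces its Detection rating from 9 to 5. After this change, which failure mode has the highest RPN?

RPN = Severity × Occurrence × Detection:
  Item 4: 10 × 8 × 7 = 560
  Item 5: 3 × 1 × 5 = 15
  Item 6: 9 × 7 × 9 = 567
  Item 7: 3 × 4 × 7 = 84
  Item 8: 10 × 4 × 1 = 40
After action: Item 6 → 9 × 7 × 5 = 315.
Revised RPNs: Item 4=560, Item 6=315, Item 7=84, Item 8=40, Item 5=15.
Highest is now Item 4 (560).

Item 4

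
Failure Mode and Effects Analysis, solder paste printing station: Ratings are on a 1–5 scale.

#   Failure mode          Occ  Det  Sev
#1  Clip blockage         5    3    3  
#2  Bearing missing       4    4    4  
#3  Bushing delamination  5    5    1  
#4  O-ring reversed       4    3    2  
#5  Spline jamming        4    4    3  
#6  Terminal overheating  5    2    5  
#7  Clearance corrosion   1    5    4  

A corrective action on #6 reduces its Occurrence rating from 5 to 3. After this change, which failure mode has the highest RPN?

RPN = Severity × Occurrence × Detection:
  #1: 3 × 5 × 3 = 45
  #2: 4 × 4 × 4 = 64
  #3: 1 × 5 × 5 = 25
  #4: 2 × 4 × 3 = 24
  #5: 3 × 4 × 4 = 48
  #6: 5 × 5 × 2 = 50
  #7: 4 × 1 × 5 = 20
After action: #6 → 5 × 3 × 2 = 30.
Revised RPNs: #2=64, #5=48, #1=45, #6=30, #3=25, #4=24, #7=20.
Highest is now #2 (64).

#2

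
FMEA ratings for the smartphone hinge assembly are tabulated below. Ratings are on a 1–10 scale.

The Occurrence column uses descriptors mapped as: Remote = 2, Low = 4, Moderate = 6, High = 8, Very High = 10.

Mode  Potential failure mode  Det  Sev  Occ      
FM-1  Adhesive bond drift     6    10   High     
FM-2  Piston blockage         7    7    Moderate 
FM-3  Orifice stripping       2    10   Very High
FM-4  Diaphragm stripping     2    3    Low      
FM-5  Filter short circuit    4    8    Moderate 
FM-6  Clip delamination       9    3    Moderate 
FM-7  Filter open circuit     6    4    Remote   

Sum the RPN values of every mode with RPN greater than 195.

974

RPN = Severity × Occurrence × Detection:
  FM-1: 10 × 8 × 6 = 480
  FM-2: 7 × 6 × 7 = 294
  FM-3: 10 × 10 × 2 = 200
  FM-4: 3 × 4 × 2 = 24
  FM-5: 8 × 6 × 4 = 192
  FM-6: 3 × 6 × 9 = 162
  FM-7: 4 × 2 × 6 = 48
RPN > 195: FM-1 (480), FM-2 (294), FM-3 (200).
Sum: 480 + 294 + 200 = 974.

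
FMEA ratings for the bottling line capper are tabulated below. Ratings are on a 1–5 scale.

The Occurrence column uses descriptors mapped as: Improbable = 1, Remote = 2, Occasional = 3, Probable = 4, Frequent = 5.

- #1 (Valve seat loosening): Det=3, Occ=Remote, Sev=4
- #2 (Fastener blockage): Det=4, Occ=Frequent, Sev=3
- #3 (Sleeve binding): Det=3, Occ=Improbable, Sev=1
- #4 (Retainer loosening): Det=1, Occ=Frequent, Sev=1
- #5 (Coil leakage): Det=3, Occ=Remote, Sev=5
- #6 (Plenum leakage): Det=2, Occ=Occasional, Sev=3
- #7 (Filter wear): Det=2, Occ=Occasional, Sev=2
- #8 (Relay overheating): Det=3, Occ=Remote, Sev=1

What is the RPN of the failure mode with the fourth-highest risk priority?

RPN = Severity × Occurrence × Detection:
  #1: 4 × 2 × 3 = 24
  #2: 3 × 5 × 4 = 60
  #3: 1 × 1 × 3 = 3
  #4: 1 × 5 × 1 = 5
  #5: 5 × 2 × 3 = 30
  #6: 3 × 3 × 2 = 18
  #7: 2 × 3 × 2 = 12
  #8: 1 × 2 × 3 = 6
Sorted descending: 60, 30, 24, 18, 12, 6, 5, 3.
The fourth-highest RPN is 18 (#6).

18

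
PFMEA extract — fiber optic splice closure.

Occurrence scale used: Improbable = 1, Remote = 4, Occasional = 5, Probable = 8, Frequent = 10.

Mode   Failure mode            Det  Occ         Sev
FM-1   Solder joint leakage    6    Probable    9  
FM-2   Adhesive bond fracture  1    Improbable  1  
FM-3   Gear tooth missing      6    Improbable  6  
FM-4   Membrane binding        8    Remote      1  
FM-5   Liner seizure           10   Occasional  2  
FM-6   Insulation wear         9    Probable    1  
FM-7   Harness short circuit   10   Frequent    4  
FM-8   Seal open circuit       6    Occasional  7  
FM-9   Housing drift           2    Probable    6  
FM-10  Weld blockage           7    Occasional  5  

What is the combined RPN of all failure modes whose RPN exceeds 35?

1521

RPN = Severity × Occurrence × Detection:
  FM-1: 9 × 8 × 6 = 432
  FM-2: 1 × 1 × 1 = 1
  FM-3: 6 × 1 × 6 = 36
  FM-4: 1 × 4 × 8 = 32
  FM-5: 2 × 5 × 10 = 100
  FM-6: 1 × 8 × 9 = 72
  FM-7: 4 × 10 × 10 = 400
  FM-8: 7 × 5 × 6 = 210
  FM-9: 6 × 8 × 2 = 96
  FM-10: 5 × 5 × 7 = 175
RPN > 35: FM-1 (432), FM-3 (36), FM-5 (100), FM-6 (72), FM-7 (400), FM-8 (210), FM-9 (96), FM-10 (175).
Sum: 432 + 36 + 100 + 72 + 400 + 210 + 96 + 175 = 1521.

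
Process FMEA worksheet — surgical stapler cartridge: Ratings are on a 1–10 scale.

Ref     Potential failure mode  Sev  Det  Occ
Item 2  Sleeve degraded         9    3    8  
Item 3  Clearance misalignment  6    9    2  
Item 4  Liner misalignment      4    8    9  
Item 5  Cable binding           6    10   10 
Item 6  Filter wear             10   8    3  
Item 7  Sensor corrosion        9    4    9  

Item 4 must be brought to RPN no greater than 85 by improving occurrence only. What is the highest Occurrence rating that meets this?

Item 4: S=4, O=9, D=8 → current RPN = 288.
Fixed product = 32. Need 32 × O ≤ 85, so O ≤ 85/32 = 2.66.
Maximum integer Occurrence rating = 2 (gives RPN 64; O=3 would give 96 > 85).

2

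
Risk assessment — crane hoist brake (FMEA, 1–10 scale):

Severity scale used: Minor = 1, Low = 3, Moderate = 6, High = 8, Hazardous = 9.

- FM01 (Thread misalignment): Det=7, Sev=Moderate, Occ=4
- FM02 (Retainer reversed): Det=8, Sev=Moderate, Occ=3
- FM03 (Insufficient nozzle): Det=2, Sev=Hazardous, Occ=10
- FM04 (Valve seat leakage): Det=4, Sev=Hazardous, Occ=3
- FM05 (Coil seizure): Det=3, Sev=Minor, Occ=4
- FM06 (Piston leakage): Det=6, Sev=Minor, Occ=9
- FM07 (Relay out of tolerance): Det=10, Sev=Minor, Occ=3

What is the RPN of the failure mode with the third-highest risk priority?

RPN = Severity × Occurrence × Detection:
  FM01: 6 × 4 × 7 = 168
  FM02: 6 × 3 × 8 = 144
  FM03: 9 × 10 × 2 = 180
  FM04: 9 × 3 × 4 = 108
  FM05: 1 × 4 × 3 = 12
  FM06: 1 × 9 × 6 = 54
  FM07: 1 × 3 × 10 = 30
Sorted descending: 180, 168, 144, 108, 54, 30, 12.
The third-highest RPN is 144 (FM02).

144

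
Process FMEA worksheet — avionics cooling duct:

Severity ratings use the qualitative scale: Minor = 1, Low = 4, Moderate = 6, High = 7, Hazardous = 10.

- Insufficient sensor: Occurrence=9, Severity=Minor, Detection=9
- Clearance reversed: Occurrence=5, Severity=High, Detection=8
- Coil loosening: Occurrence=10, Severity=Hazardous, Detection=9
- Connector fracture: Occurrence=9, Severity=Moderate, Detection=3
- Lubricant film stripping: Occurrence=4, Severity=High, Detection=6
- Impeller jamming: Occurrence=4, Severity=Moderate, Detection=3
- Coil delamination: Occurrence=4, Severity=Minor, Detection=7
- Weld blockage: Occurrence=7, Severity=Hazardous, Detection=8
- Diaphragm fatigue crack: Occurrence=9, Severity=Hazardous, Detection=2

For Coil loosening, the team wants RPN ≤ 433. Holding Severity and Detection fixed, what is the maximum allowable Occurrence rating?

Coil loosening: S=10, O=10, D=9 → current RPN = 900.
Fixed product = 90. Need 90 × O ≤ 433, so O ≤ 433/90 = 4.81.
Maximum integer Occurrence rating = 4 (gives RPN 360; O=5 would give 450 > 433).

4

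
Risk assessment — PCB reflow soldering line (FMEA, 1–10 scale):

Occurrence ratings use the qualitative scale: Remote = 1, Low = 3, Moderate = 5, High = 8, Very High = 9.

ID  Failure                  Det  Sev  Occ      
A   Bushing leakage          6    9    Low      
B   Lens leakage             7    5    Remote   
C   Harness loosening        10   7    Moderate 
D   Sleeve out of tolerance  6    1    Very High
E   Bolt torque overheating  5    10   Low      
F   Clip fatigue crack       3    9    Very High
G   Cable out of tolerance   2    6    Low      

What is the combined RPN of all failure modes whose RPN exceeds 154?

755

RPN = Severity × Occurrence × Detection:
  A: 9 × 3 × 6 = 162
  B: 5 × 1 × 7 = 35
  C: 7 × 5 × 10 = 350
  D: 1 × 9 × 6 = 54
  E: 10 × 3 × 5 = 150
  F: 9 × 9 × 3 = 243
  G: 6 × 3 × 2 = 36
RPN > 154: A (162), C (350), F (243).
Sum: 162 + 350 + 243 = 755.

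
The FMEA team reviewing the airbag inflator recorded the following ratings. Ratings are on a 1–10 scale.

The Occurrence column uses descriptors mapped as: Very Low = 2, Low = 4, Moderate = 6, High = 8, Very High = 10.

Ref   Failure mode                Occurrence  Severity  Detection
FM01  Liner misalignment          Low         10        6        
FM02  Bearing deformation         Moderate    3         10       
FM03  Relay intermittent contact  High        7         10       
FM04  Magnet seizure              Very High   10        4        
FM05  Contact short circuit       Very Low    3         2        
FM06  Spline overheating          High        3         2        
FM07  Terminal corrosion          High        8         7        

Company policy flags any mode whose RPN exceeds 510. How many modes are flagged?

RPN = Severity × Occurrence × Detection:
  FM01: 10 × 4 × 6 = 240
  FM02: 3 × 6 × 10 = 180
  FM03: 7 × 8 × 10 = 560
  FM04: 10 × 10 × 4 = 400
  FM05: 3 × 2 × 2 = 12
  FM06: 3 × 8 × 2 = 48
  FM07: 8 × 8 × 7 = 448
Modes with RPN > 510: FM03 (560) → 1.

1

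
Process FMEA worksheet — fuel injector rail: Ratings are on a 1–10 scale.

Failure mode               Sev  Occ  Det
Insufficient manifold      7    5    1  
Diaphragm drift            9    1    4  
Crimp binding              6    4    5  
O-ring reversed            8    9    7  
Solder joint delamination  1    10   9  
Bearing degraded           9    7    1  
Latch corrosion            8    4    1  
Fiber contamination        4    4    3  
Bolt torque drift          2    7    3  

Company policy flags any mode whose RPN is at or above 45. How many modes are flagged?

RPN = Severity × Occurrence × Detection:
  Insufficient manifold: 7 × 5 × 1 = 35
  Diaphragm drift: 9 × 1 × 4 = 36
  Crimp binding: 6 × 4 × 5 = 120
  O-ring reversed: 8 × 9 × 7 = 504
  Solder joint delamination: 1 × 10 × 9 = 90
  Bearing degraded: 9 × 7 × 1 = 63
  Latch corrosion: 8 × 4 × 1 = 32
  Fiber contamination: 4 × 4 × 3 = 48
  Bolt torque drift: 2 × 7 × 3 = 42
Modes with RPN ≥ 45: Crimp binding (120), O-ring reversed (504), Solder joint delamination (90), Bearing degraded (63), Fiber contamination (48) → 5.

5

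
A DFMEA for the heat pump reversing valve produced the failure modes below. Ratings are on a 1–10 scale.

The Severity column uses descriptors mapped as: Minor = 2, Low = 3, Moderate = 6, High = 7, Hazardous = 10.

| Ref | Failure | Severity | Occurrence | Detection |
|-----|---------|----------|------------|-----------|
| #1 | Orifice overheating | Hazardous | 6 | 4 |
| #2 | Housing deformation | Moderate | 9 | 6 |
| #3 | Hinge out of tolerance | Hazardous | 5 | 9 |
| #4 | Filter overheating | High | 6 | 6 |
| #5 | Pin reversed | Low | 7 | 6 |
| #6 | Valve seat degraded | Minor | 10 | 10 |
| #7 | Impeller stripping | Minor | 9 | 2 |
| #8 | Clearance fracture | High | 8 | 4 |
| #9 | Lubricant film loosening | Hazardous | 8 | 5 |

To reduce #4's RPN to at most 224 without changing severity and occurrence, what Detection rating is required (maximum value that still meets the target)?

#4: S=7, O=6, D=6 → current RPN = 252.
Fixed product = 42. Need 42 × D ≤ 224, so D ≤ 224/42 = 5.33.
Maximum integer Detection rating = 5 (gives RPN 210; D=6 would give 252 > 224).

5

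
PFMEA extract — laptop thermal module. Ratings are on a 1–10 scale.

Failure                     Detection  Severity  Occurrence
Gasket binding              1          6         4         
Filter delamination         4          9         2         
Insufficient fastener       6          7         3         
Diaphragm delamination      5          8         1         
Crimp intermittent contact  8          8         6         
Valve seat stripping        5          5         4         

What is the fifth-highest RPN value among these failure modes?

40

RPN = Severity × Occurrence × Detection:
  Gasket binding: 6 × 4 × 1 = 24
  Filter delamination: 9 × 2 × 4 = 72
  Insufficient fastener: 7 × 3 × 6 = 126
  Diaphragm delamination: 8 × 1 × 5 = 40
  Crimp intermittent contact: 8 × 6 × 8 = 384
  Valve seat stripping: 5 × 4 × 5 = 100
Sorted descending: 384, 126, 100, 72, 40, 24.
The fifth-highest RPN is 40 (Diaphragm delamination).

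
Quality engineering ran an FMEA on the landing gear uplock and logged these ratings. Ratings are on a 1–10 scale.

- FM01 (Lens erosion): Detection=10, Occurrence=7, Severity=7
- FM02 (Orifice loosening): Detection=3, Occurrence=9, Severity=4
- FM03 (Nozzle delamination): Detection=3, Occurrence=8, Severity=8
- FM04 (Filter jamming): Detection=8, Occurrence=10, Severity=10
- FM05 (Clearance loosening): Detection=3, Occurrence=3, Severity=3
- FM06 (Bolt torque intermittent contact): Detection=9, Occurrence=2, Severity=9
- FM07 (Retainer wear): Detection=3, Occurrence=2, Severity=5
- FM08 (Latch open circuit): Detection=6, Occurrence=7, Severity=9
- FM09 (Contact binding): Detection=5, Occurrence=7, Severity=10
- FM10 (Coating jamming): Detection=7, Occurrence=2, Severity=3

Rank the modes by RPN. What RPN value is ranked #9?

30

RPN = Severity × Occurrence × Detection:
  FM01: 7 × 7 × 10 = 490
  FM02: 4 × 9 × 3 = 108
  FM03: 8 × 8 × 3 = 192
  FM04: 10 × 10 × 8 = 800
  FM05: 3 × 3 × 3 = 27
  FM06: 9 × 2 × 9 = 162
  FM07: 5 × 2 × 3 = 30
  FM08: 9 × 7 × 6 = 378
  FM09: 10 × 7 × 5 = 350
  FM10: 3 × 2 × 7 = 42
Sorted descending: 800, 490, 378, 350, 192, 162, 108, 42, 30, 27.
The 9th-highest RPN is 30 (FM07).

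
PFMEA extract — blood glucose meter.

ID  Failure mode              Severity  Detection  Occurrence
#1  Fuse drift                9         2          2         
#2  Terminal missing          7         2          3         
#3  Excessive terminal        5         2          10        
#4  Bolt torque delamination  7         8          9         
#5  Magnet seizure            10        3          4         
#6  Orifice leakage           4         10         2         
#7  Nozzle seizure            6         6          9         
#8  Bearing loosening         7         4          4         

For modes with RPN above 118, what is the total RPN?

RPN = Severity × Occurrence × Detection:
  #1: 9 × 2 × 2 = 36
  #2: 7 × 3 × 2 = 42
  #3: 5 × 10 × 2 = 100
  #4: 7 × 9 × 8 = 504
  #5: 10 × 4 × 3 = 120
  #6: 4 × 2 × 10 = 80
  #7: 6 × 9 × 6 = 324
  #8: 7 × 4 × 4 = 112
RPN > 118: #4 (504), #5 (120), #7 (324).
Sum: 504 + 120 + 324 = 948.

948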